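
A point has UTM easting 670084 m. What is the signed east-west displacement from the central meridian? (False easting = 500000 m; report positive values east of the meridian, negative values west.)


displacement = 670084 - 500000 = 170084 m

170084 m


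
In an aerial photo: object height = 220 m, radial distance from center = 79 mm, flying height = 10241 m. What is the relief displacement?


d = h * r / H = 220 * 79 / 10241 = 1.7 mm

1.7 mm


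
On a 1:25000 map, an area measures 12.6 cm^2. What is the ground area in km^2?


ground_area = 12.6 * (25000/100)^2 = 787500.0 m^2 = 0.7875 km^2 ≈ 0.788 km^2

0.788 km^2


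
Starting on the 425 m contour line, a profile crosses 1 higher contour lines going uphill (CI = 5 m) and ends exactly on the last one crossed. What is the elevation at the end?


elevation = 425 + 1 * 5 = 430 m

430 m


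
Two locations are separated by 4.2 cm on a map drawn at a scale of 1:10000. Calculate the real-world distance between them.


ground = 4.2 cm * 10000 / 100 = 420.0 m

420.0 m


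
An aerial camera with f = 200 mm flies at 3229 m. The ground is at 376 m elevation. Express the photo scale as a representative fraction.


scale = f / (H - h) = 200 mm / 2853 m = 200 / 2853000 = 1:14265

1:14265


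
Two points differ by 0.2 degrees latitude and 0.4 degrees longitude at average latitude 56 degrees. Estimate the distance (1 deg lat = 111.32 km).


dlat_km = 0.2 * 111.32 = 22.264
dlon_km = 0.4 * 111.32 * cos(56) ≈ 24.9
dist = sqrt(22.264^2 + 24.9^2) ≈ 33.4 km

33.4 km


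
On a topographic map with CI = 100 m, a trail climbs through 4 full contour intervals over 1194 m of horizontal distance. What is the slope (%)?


elevation change = 4 * 100 = 400 m
slope = 400 / 1194 * 100 = 33.5%

33.5%


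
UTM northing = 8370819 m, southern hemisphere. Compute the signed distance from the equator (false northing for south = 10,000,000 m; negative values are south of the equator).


For southern: actual = 8370819 - 10000000 = -1629181 m

-1629181 m


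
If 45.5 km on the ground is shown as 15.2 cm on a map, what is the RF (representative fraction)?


ground = 45.5 km = 4550000 cm; RF denominator = ground / map = 4550000 / 15.2 ≈ 299342; RF = 1:299342

1:299342


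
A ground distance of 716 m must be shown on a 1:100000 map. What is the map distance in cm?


map_cm = 716 * 100 / 100000 = 0.716 cm ≈ 0.72 cm

0.72 cm


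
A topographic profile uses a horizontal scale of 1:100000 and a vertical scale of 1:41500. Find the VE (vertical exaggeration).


VE = horizontal_scale / vertical_scale = 100000 / 41500 ≈ 2.4

2.4x


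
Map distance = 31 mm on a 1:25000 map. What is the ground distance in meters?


ground = 31 mm * 25000 / 1000 = 775.0 m

775.0 m


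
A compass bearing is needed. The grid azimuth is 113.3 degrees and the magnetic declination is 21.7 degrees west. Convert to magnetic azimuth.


magnetic azimuth = grid azimuth - declination (east +ve)
mag_az = 113.3 - -21.7 = 135.0 degrees

135.0 degrees


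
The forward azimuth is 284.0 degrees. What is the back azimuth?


back azimuth = (284.0 + 180) mod 360 = 104.0 degrees

104.0 degrees


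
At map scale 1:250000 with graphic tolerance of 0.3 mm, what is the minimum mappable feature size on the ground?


ground = 0.3 mm * 250000 / 1000 = 75.0 m

75.0 m


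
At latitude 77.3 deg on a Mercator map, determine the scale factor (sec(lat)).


SF = 1 / cos(77.3) = 1 / 0.219846 = 4.549

4.549


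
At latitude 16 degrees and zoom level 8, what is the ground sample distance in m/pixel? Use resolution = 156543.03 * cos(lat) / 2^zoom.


res = 156543.03 * cos(16) / 2^8 = 156543.03 * 0.9612617 / 256 = 587.81 m/pixel

587.81 m/pixel


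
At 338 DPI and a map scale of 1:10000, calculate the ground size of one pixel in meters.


pixel_cm = 2.54 / 338 ≈ 0.007515 cm
ground = pixel_cm * 10000 / 100 = 2.54 * 10000 / (338 * 100) = 25400 / 33800 ≈ 0.75 m

0.75 m


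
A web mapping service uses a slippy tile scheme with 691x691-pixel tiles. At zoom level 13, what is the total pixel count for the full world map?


tiles per axis = 2^13 = 8192
total tiles = 8192^2 = 67108864
pixels per axis = 8192 * 691 = 5660672
total pixels = 5660672^2 = 32043207491584

32043207491584 pixels


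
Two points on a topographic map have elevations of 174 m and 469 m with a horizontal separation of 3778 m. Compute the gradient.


gradient = (469 - 174) / 3778 = 295 / 3778 = 0.0781

0.0781


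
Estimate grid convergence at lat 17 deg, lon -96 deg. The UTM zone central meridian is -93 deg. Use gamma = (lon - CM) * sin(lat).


gamma = (-96 - -93) * sin(17) = -3 * 0.292372 = -0.877 degrees

-0.877 degrees


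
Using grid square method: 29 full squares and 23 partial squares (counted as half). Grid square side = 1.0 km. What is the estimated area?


effective squares = 29 + 23 * 0.5 = 40.5
area = 40.5 * 1.0 = 40.5 km^2

40.5 km^2


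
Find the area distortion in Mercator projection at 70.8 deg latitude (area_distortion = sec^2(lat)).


area_distortion = 1/cos^2(70.8) = 9.246

9.246


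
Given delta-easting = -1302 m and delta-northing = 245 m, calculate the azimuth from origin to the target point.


az = atan2(-1302, 245) = -79.3 deg
adjusted to 0-360: 280.7 degrees

280.7 degrees


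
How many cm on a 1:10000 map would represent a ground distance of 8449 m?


map_cm = 8449 * 100 / 10000 = 84.49 cm

84.49 cm


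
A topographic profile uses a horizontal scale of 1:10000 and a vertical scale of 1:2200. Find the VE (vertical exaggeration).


VE = horizontal_scale / vertical_scale = 10000 / 2200 ≈ 4.5

4.5x


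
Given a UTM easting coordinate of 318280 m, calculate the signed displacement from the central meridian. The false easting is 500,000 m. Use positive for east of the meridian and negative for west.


displacement = 318280 - 500000 = -181720 m

-181720 m


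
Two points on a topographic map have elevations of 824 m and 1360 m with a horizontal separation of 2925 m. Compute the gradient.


gradient = (1360 - 824) / 2925 = 536 / 2925 = 0.1832

0.1832


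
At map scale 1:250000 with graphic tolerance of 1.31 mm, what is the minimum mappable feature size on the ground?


ground = 1.31 mm * 250000 / 1000 = 327.5 m

327.5 m


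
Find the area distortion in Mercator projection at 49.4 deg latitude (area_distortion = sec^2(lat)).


area_distortion = 1/cos^2(49.4) = 2.361

2.361


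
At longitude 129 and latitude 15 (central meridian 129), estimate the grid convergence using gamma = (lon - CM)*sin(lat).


gamma = (129 - 129) * sin(15) = 0 * 0.258819 = 0.0 degrees

0.0 degrees


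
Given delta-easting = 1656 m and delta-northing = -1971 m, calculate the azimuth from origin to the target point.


az = atan2(1656, -1971) = 140.0 deg
adjusted to 0-360: 140.0 degrees

140.0 degrees


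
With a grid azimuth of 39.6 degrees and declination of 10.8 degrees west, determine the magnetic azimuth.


magnetic azimuth = grid azimuth - declination (east +ve)
mag_az = 39.6 - -10.8 = 50.4 degrees

50.4 degrees


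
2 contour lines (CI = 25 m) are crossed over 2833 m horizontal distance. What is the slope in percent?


elevation change = 2 * 25 = 50 m
slope = 50 / 2833 * 100 = 1.8%

1.8%


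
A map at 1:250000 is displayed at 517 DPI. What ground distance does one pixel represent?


pixel_cm = 2.54 / 517 ≈ 0.004913 cm
ground = pixel_cm * 250000 / 100 = 2.54 * 250000 / (517 * 100) = 635000 / 51700 ≈ 12.28 m

12.28 m


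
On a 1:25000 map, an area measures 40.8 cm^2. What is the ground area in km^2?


ground_area = 40.8 * (25000/100)^2 = 2550000.0 m^2 = 2.55 km^2

2.55 km^2


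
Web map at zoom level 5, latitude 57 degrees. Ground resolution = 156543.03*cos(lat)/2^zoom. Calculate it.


res = 156543.03 * cos(57) / 2^5 = 156543.03 * 0.54463904 / 32 = 2664.36 m/pixel

2664.36 m/pixel


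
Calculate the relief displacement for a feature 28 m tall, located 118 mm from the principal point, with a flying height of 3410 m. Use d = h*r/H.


d = h * r / H = 28 * 118 / 3410 = 0.97 mm

0.97 mm


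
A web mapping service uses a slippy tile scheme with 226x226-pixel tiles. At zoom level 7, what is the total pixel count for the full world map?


tiles per axis = 2^7 = 128
total tiles = 128^2 = 16384
pixels per axis = 128 * 226 = 28928
total pixels = 28928^2 = 836829184

836829184 pixels


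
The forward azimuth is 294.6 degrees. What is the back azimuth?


back azimuth = (294.6 + 180) mod 360 = 114.6 degrees

114.6 degrees


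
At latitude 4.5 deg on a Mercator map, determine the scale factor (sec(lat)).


SF = 1 / cos(4.5) = 1 / 0.996917 = 1.003

1.003


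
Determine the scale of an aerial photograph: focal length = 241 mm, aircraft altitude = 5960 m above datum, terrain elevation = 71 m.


scale = f / (H - h) = 241 mm / 5889 m = 241 / 5889000 = 1:24436

1:24436


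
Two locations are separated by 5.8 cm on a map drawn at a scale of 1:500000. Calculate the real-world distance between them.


ground = 5.8 cm * 500000 / 100 = 29000.0 m = 29.0 km

29.0 km


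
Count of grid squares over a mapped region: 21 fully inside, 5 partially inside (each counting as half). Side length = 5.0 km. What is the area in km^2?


effective squares = 21 + 5 * 0.5 = 23.5
area = 23.5 * 25.0 = 587.5 km^2

587.5 km^2


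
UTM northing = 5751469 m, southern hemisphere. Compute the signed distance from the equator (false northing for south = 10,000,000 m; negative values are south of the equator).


For southern: actual = 5751469 - 10000000 = -4248531 m

-4248531 m


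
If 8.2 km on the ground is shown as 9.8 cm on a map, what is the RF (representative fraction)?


ground = 8.2 km = 820000 cm; RF denominator = ground / map = 820000 / 9.8 ≈ 83673; RF = 1:83673

1:83673


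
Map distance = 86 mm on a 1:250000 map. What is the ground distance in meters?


ground = 86 mm * 250000 / 1000 = 21500.0 m

21500.0 m


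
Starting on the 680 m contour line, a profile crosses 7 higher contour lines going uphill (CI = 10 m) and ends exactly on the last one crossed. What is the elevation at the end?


elevation = 680 + 7 * 10 = 750 m

750 m


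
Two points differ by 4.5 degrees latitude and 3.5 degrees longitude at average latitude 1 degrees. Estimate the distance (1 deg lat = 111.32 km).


dlat_km = 4.5 * 111.32 = 500.94
dlon_km = 3.5 * 111.32 * cos(1) ≈ 389.561
dist = sqrt(500.94^2 + 389.561^2) ≈ 634.6 km

634.6 km


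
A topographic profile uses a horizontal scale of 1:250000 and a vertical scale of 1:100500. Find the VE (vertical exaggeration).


VE = horizontal_scale / vertical_scale = 250000 / 100500 ≈ 2.5

2.5x


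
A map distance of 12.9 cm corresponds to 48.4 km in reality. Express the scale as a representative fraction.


ground = 48.4 km = 4840000 cm; RF denominator = ground / map = 4840000 / 12.9 ≈ 375194; RF = 1:375194

1:375194


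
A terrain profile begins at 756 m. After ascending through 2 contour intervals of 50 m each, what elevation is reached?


elevation = 756 + 2 * 50 = 856 m

856 m


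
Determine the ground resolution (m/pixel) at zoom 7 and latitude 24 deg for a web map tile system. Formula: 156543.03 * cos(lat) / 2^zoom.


res = 156543.03 * cos(24) / 2^7 = 156543.03 * 0.91354546 / 128 = 1117.26 m/pixel

1117.26 m/pixel


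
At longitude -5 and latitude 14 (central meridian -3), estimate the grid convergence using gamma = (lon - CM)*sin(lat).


gamma = (-5 - -3) * sin(14) = -2 * 0.241922 = -0.484 degrees

-0.484 degrees


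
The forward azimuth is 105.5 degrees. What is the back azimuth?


back azimuth = (105.5 + 180) mod 360 = 285.5 degrees

285.5 degrees


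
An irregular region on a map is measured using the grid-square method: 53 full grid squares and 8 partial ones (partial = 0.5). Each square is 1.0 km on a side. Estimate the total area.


effective squares = 53 + 8 * 0.5 = 57.0
area = 57.0 * 1.0 = 57.0 km^2

57.0 km^2


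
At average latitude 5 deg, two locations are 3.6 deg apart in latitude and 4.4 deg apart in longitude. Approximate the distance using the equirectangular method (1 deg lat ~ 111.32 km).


dlat_km = 3.6 * 111.32 = 400.752
dlon_km = 4.4 * 111.32 * cos(5) ≈ 487.944
dist = sqrt(400.752^2 + 487.944^2) ≈ 631.4 km

631.4 km


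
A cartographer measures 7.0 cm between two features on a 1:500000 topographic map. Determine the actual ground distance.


ground = 7.0 cm * 500000 / 100 = 35000.0 m = 35.0 km

35.0 km


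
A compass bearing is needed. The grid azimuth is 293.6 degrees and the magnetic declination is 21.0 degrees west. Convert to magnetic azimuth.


magnetic azimuth = grid azimuth - declination (east +ve)
mag_az = 293.6 - -21.0 = 314.6 degrees

314.6 degrees


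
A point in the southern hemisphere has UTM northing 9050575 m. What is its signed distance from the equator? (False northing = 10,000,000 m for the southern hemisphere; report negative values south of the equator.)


For southern: actual = 9050575 - 10000000 = -949425 m

-949425 m


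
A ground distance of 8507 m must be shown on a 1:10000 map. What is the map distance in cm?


map_cm = 8507 * 100 / 10000 = 85.07 cm

85.07 cm


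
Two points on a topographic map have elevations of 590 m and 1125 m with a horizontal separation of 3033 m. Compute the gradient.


gradient = (1125 - 590) / 3033 = 535 / 3033 = 0.1764

0.1764


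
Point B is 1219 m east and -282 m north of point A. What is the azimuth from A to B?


az = atan2(1219, -282) = 103.0 deg
adjusted to 0-360: 103.0 degrees

103.0 degrees


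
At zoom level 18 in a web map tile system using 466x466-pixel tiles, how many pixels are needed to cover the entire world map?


tiles per axis = 2^18 = 262144
total tiles = 262144^2 = 68719476736
pixels per axis = 262144 * 466 = 122159104
total pixels = 122159104^2 = 14922846690082816

14922846690082816 pixels


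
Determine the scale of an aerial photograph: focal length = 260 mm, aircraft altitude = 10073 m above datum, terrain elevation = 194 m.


scale = f / (H - h) = 260 mm / 9879 m = 260 / 9879000 = 1:37996

1:37996


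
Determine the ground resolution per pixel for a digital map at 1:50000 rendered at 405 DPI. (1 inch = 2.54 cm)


pixel_cm = 2.54 / 405 ≈ 0.006272 cm
ground = pixel_cm * 50000 / 100 = 2.54 * 50000 / (405 * 100) = 127000 / 40500 ≈ 3.14 m

3.14 m


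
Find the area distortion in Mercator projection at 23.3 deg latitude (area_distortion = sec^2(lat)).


area_distortion = 1/cos^2(23.3) = 1.185

1.185


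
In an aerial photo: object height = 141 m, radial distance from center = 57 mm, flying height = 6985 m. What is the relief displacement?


d = h * r / H = 141 * 57 / 6985 = 1.15 mm

1.15 mm


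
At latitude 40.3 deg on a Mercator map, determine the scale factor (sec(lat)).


SF = 1 / cos(40.3) = 1 / 0.762668 = 1.311

1.311


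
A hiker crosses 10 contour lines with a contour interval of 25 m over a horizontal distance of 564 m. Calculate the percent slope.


elevation change = 10 * 25 = 250 m
slope = 250 / 564 * 100 = 44.3%

44.3%


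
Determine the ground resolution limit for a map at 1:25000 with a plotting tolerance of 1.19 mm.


ground = 1.19 mm * 25000 / 1000 = 29.75 m

29.75 m


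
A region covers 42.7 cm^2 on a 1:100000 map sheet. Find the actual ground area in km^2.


ground_area = 42.7 * (100000/100)^2 = 42700000.0 m^2 = 42.7 km^2

42.7 km^2


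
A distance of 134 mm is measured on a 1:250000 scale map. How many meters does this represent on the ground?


ground = 134 mm * 250000 / 1000 = 33500.0 m

33500.0 m


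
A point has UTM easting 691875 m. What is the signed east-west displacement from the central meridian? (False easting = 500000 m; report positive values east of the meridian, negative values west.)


displacement = 691875 - 500000 = 191875 m

191875 m


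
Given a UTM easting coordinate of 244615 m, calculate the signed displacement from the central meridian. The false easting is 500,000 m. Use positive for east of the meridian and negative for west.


displacement = 244615 - 500000 = -255385 m

-255385 m


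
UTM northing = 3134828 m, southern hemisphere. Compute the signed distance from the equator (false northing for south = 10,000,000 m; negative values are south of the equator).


For southern: actual = 3134828 - 10000000 = -6865172 m

-6865172 m


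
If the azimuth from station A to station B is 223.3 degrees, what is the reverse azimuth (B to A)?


back azimuth = (223.3 + 180) mod 360 = 43.3 degrees

43.3 degrees


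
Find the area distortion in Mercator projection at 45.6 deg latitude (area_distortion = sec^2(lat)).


area_distortion = 1/cos^2(45.6) = 2.043

2.043


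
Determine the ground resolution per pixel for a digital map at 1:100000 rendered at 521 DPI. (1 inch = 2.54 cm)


pixel_cm = 2.54 / 521 ≈ 0.004875 cm
ground = pixel_cm * 100000 / 100 = 2.54 * 100000 / (521 * 100) = 254000 / 52100 ≈ 4.88 m

4.88 m


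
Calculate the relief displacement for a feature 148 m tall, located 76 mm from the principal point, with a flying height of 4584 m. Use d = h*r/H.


d = h * r / H = 148 * 76 / 4584 = 2.45 mm

2.45 mm


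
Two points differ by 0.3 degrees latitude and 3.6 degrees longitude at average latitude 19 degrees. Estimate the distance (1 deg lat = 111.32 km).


dlat_km = 0.3 * 111.32 = 33.396
dlon_km = 3.6 * 111.32 * cos(19) ≈ 378.918
dist = sqrt(33.396^2 + 378.918^2) ≈ 380.4 km

380.4 km


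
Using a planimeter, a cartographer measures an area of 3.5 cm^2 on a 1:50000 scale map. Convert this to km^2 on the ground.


ground_area = 3.5 * (50000/100)^2 = 875000.0 m^2 = 0.875 km^2

0.875 km^2


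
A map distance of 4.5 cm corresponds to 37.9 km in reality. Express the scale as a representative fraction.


ground = 37.9 km = 3790000 cm; RF denominator = ground / map = 3790000 / 4.5 ≈ 842222; RF = 1:842222

1:842222


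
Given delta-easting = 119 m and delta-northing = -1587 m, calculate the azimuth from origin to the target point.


az = atan2(119, -1587) = 175.7 deg
adjusted to 0-360: 175.7 degrees

175.7 degrees


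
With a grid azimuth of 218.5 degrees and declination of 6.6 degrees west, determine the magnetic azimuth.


magnetic azimuth = grid azimuth - declination (east +ve)
mag_az = 218.5 - -6.6 = 225.1 degrees

225.1 degrees


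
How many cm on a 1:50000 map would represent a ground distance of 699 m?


map_cm = 699 * 100 / 50000 = 1.398 cm ≈ 1.4 cm

1.4 cm


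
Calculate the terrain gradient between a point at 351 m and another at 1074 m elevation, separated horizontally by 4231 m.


gradient = (1074 - 351) / 4231 = 723 / 4231 = 0.1709

0.1709


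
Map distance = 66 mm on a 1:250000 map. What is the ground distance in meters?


ground = 66 mm * 250000 / 1000 = 16500.0 m

16500.0 m


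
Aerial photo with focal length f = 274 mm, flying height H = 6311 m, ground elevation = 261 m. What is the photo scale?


scale = f / (H - h) = 274 mm / 6050 m = 274 / 6050000 = 1:22080

1:22080


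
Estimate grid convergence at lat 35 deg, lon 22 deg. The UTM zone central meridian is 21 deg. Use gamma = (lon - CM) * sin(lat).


gamma = (22 - 21) * sin(35) = 1 * 0.573576 = 0.574 degrees

0.574 degrees


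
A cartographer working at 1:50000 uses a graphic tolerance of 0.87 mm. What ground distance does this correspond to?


ground = 0.87 mm * 50000 / 1000 = 43.5 m

43.5 m


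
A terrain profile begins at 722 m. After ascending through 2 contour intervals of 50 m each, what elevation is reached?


elevation = 722 + 2 * 50 = 822 m

822 m


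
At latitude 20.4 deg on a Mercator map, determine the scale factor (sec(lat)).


SF = 1 / cos(20.4) = 1 / 0.937282 = 1.067

1.067


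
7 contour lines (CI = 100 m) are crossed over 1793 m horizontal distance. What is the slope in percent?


elevation change = 7 * 100 = 700 m
slope = 700 / 1793 * 100 = 39.0%

39.0%


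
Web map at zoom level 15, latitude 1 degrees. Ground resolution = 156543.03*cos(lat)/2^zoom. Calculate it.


res = 156543.03 * cos(1) / 2^15 = 156543.03 * 0.9998477 / 32768 = 4.78 m/pixel

4.78 m/pixel


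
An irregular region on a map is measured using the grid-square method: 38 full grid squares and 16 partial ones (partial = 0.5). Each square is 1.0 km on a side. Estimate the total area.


effective squares = 38 + 16 * 0.5 = 46.0
area = 46.0 * 1.0 = 46.0 km^2

46.0 km^2


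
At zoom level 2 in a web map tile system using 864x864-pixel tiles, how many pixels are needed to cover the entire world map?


tiles per axis = 2^2 = 4
total tiles = 4^2 = 16
pixels per axis = 4 * 864 = 3456
total pixels = 3456^2 = 11943936

11943936 pixels


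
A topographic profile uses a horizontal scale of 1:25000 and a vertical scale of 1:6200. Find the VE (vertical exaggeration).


VE = horizontal_scale / vertical_scale = 25000 / 6200 ≈ 4.0

4.0x


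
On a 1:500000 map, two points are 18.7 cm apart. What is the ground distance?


ground = 18.7 cm * 500000 / 100 = 93500.0 m = 93.5 km

93.5 km


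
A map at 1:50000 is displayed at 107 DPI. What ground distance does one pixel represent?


pixel_cm = 2.54 / 107 ≈ 0.023738 cm
ground = pixel_cm * 50000 / 100 = 2.54 * 50000 / (107 * 100) = 127000 / 10700 ≈ 11.87 m

11.87 m


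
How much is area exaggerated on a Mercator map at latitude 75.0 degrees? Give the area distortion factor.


area_distortion = 1/cos^2(75.0) = 14.928

14.928


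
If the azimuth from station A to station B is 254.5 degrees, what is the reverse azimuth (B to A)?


back azimuth = (254.5 + 180) mod 360 = 74.5 degrees

74.5 degrees


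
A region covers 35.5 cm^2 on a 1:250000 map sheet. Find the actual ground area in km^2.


ground_area = 35.5 * (250000/100)^2 = 221875000.0 m^2 = 221.875 km^2

221.875 km^2


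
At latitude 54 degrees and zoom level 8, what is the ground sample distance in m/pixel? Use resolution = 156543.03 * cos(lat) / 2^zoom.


res = 156543.03 * cos(54) / 2^8 = 156543.03 * 0.58778525 / 256 = 359.43 m/pixel

359.43 m/pixel


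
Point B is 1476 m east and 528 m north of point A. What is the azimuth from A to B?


az = atan2(1476, 528) = 70.3 deg
adjusted to 0-360: 70.3 degrees

70.3 degrees


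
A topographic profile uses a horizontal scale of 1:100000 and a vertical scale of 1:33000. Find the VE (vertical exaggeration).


VE = horizontal_scale / vertical_scale = 100000 / 33000 ≈ 3.0

3.0x


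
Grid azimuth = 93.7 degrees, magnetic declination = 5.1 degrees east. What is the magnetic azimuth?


magnetic azimuth = grid azimuth - declination (east +ve)
mag_az = 93.7 - 5.1 = 88.6 degrees

88.6 degrees


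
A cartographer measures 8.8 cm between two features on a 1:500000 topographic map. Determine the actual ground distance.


ground = 8.8 cm * 500000 / 100 = 44000.0 m = 44.0 km

44.0 km


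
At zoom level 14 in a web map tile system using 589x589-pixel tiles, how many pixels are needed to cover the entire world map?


tiles per axis = 2^14 = 16384
total tiles = 16384^2 = 268435456
pixels per axis = 16384 * 589 = 9650176
total pixels = 9650176^2 = 93125896830976

93125896830976 pixels


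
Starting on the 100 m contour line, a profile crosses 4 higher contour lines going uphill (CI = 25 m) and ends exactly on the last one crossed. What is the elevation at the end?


elevation = 100 + 4 * 25 = 200 m

200 m


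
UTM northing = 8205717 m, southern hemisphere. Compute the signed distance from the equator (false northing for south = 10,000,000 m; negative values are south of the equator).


For southern: actual = 8205717 - 10000000 = -1794283 m

-1794283 m


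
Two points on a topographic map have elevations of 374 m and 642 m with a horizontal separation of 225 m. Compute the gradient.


gradient = (642 - 374) / 225 = 268 / 225 = 1.1911

1.1911


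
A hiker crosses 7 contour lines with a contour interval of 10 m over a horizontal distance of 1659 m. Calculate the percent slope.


elevation change = 7 * 10 = 70 m
slope = 70 / 1659 * 100 = 4.2%

4.2%


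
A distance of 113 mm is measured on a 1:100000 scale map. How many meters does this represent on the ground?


ground = 113 mm * 100000 / 1000 = 11300.0 m

11300.0 m


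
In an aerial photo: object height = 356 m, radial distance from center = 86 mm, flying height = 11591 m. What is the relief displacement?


d = h * r / H = 356 * 86 / 11591 = 2.64 mm

2.64 mm


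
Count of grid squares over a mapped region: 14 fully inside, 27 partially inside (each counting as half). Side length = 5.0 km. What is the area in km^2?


effective squares = 14 + 27 * 0.5 = 27.5
area = 27.5 * 25.0 = 687.5 km^2

687.5 km^2


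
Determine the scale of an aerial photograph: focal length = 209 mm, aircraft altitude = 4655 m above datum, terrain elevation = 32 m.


scale = f / (H - h) = 209 mm / 4623 m = 209 / 4623000 = 1:22120

1:22120


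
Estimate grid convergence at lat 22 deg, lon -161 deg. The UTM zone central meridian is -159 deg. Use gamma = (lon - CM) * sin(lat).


gamma = (-161 - -159) * sin(22) = -2 * 0.374607 = -0.749 degrees

-0.749 degrees


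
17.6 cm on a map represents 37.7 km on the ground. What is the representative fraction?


ground = 37.7 km = 3770000 cm; RF denominator = ground / map = 3770000 / 17.6 ≈ 214205; RF = 1:214205

1:214205


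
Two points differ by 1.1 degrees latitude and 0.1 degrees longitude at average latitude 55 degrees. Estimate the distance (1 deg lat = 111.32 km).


dlat_km = 1.1 * 111.32 = 122.452
dlon_km = 0.1 * 111.32 * cos(55) ≈ 6.385
dist = sqrt(122.452^2 + 6.385^2) ≈ 122.6 km

122.6 km


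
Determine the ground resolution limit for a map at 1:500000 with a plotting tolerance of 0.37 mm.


ground = 0.37 mm * 500000 / 1000 = 185.0 m

185.0 m


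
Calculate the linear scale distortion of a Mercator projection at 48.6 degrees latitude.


SF = 1 / cos(48.6) = 1 / 0.661312 = 1.512

1.512


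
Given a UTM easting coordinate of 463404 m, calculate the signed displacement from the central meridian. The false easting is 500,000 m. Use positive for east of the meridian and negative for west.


displacement = 463404 - 500000 = -36596 m

-36596 m


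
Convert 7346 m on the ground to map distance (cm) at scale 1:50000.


map_cm = 7346 * 100 / 50000 = 14.692 cm ≈ 14.69 cm

14.69 cm


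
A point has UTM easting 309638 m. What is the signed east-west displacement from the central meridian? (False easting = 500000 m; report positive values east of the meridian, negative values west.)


displacement = 309638 - 500000 = -190362 m

-190362 m


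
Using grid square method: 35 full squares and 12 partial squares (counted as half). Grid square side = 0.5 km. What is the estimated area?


effective squares = 35 + 12 * 0.5 = 41.0
area = 41.0 * 0.25 = 10.25 km^2

10.25 km^2


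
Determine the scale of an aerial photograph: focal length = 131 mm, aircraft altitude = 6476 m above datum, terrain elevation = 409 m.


scale = f / (H - h) = 131 mm / 6067 m = 131 / 6067000 = 1:46313

1:46313


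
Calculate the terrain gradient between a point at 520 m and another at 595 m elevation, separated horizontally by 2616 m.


gradient = (595 - 520) / 2616 = 75 / 2616 = 0.0287

0.0287


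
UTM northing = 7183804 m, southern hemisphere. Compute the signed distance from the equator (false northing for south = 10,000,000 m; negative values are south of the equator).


For southern: actual = 7183804 - 10000000 = -2816196 m

-2816196 m


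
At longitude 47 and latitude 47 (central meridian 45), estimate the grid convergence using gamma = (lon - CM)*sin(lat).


gamma = (47 - 45) * sin(47) = 2 * 0.731354 = 1.463 degrees

1.463 degrees


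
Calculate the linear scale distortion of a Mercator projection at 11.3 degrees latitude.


SF = 1 / cos(11.3) = 1 / 0.980615 = 1.02

1.02


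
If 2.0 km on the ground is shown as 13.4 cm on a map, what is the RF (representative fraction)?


ground = 2.0 km = 200000 cm; RF denominator = ground / map = 200000 / 13.4 ≈ 14925; RF = 1:14925

1:14925


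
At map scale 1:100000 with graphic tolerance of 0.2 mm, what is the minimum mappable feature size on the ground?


ground = 0.2 mm * 100000 / 1000 = 20.0 m

20.0 m


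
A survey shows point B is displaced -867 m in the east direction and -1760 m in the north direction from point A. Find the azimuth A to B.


az = atan2(-867, -1760) = -153.8 deg
adjusted to 0-360: 206.2 degrees

206.2 degrees


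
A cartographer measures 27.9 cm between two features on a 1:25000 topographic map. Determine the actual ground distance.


ground = 27.9 cm * 25000 / 100 = 6975.0 m = 6.975 km

6.975 km


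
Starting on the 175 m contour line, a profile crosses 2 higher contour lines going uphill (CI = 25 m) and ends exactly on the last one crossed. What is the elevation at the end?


elevation = 175 + 2 * 25 = 225 m

225 m


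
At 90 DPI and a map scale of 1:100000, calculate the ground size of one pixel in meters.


pixel_cm = 2.54 / 90 ≈ 0.028222 cm
ground = pixel_cm * 100000 / 100 = 2.54 * 100000 / (90 * 100) = 254000 / 9000 ≈ 28.22 m

28.22 m


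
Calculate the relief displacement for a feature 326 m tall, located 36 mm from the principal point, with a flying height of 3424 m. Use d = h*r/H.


d = h * r / H = 326 * 36 / 3424 = 3.43 mm

3.43 mm


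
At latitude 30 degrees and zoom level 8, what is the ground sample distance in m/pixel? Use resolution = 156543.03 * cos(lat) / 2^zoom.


res = 156543.03 * cos(30) / 2^8 = 156543.03 * 0.8660254 / 256 = 529.57 m/pixel

529.57 m/pixel


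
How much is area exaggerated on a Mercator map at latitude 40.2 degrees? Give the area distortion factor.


area_distortion = 1/cos^2(40.2) = 1.714

1.714


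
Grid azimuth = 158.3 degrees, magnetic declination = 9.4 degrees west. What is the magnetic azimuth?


magnetic azimuth = grid azimuth - declination (east +ve)
mag_az = 158.3 - -9.4 = 167.7 degrees

167.7 degrees


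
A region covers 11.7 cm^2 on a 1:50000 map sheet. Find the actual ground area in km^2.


ground_area = 11.7 * (50000/100)^2 = 2925000.0 m^2 = 2.925 km^2

2.925 km^2


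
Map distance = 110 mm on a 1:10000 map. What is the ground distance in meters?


ground = 110 mm * 10000 / 1000 = 1100.0 m

1100.0 m


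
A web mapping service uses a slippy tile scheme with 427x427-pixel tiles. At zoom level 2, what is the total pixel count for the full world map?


tiles per axis = 2^2 = 4
total tiles = 4^2 = 16
pixels per axis = 4 * 427 = 1708
total pixels = 1708^2 = 2917264

2917264 pixels


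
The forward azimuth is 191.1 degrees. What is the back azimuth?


back azimuth = (191.1 + 180) mod 360 = 11.1 degrees

11.1 degrees


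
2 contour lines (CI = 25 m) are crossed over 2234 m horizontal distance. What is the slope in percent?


elevation change = 2 * 25 = 50 m
slope = 50 / 2234 * 100 = 2.2%

2.2%


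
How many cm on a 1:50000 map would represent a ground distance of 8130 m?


map_cm = 8130 * 100 / 50000 = 16.26 cm

16.26 cm


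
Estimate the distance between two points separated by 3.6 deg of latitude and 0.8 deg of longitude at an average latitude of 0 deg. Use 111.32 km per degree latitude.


dlat_km = 3.6 * 111.32 = 400.752
dlon_km = 0.8 * 111.32 * cos(0) ≈ 89.056
dist = sqrt(400.752^2 + 89.056^2) ≈ 410.5 km

410.5 km


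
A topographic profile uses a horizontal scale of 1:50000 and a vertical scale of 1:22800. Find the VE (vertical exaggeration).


VE = horizontal_scale / vertical_scale = 50000 / 22800 ≈ 2.2

2.2x


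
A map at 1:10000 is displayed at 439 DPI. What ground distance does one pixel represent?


pixel_cm = 2.54 / 439 ≈ 0.005786 cm
ground = pixel_cm * 10000 / 100 = 2.54 * 10000 / (439 * 100) = 25400 / 43900 ≈ 0.58 m

0.58 m


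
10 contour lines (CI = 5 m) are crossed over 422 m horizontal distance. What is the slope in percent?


elevation change = 10 * 5 = 50 m
slope = 50 / 422 * 100 = 11.8%

11.8%


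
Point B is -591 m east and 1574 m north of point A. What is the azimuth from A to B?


az = atan2(-591, 1574) = -20.6 deg
adjusted to 0-360: 339.4 degrees

339.4 degrees


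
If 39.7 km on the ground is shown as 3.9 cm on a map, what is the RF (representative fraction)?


ground = 39.7 km = 3970000 cm; RF denominator = ground / map = 3970000 / 3.9 ≈ 1017949; RF = 1:1017949

1:1017949


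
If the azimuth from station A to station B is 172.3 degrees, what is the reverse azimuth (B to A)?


back azimuth = (172.3 + 180) mod 360 = 352.3 degrees

352.3 degrees


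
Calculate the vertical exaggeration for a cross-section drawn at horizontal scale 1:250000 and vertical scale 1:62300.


VE = horizontal_scale / vertical_scale = 250000 / 62300 ≈ 4.0

4.0x


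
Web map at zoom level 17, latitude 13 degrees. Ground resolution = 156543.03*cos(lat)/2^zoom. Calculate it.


res = 156543.03 * cos(13) / 2^17 = 156543.03 * 0.97437006 / 131072 = 1.16 m/pixel

1.16 m/pixel


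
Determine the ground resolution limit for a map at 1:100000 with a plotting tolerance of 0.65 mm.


ground = 0.65 mm * 100000 / 1000 = 65.0 m

65.0 m


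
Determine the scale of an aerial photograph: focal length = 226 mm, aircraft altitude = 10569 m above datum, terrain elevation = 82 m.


scale = f / (H - h) = 226 mm / 10487 m = 226 / 10487000 = 1:46403

1:46403


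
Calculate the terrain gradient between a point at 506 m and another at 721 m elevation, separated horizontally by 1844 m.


gradient = (721 - 506) / 1844 = 215 / 1844 = 0.1166

0.1166


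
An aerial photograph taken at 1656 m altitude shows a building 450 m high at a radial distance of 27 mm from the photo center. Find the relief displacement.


d = h * r / H = 450 * 27 / 1656 = 7.34 mm

7.34 mm


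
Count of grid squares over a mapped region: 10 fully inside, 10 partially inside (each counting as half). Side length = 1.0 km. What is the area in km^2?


effective squares = 10 + 10 * 0.5 = 15.0
area = 15.0 * 1.0 = 15.0 km^2

15.0 km^2


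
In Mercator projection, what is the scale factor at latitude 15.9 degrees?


SF = 1 / cos(15.9) = 1 / 0.961741 = 1.04

1.04


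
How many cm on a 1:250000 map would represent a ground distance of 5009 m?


map_cm = 5009 * 100 / 250000 = 2.0036 cm ≈ 2.0 cm

2.0 cm


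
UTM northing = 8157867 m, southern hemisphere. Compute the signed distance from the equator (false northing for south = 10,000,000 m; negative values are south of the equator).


For southern: actual = 8157867 - 10000000 = -1842133 m

-1842133 m


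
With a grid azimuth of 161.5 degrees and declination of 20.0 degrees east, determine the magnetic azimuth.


magnetic azimuth = grid azimuth - declination (east +ve)
mag_az = 161.5 - 20.0 = 141.5 degrees

141.5 degrees


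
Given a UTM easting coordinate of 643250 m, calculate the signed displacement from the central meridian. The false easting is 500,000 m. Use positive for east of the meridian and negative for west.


displacement = 643250 - 500000 = 143250 m

143250 m


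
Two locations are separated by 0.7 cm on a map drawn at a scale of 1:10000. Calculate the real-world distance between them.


ground = 0.7 cm * 10000 / 100 = 70.0 m

70.0 m


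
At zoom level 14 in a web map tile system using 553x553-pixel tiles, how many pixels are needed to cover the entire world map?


tiles per axis = 2^14 = 16384
total tiles = 16384^2 = 268435456
pixels per axis = 16384 * 553 = 9060352
total pixels = 9060352^2 = 82089978363904

82089978363904 pixels


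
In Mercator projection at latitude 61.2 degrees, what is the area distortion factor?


area_distortion = 1/cos^2(61.2) = 4.309

4.309


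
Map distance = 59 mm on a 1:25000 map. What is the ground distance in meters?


ground = 59 mm * 25000 / 1000 = 1475.0 m

1475.0 m


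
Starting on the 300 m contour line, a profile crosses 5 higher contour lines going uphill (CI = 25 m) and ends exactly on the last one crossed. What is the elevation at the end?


elevation = 300 + 5 * 25 = 425 m

425 m


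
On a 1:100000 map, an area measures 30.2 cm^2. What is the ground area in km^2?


ground_area = 30.2 * (100000/100)^2 = 30200000.0 m^2 = 30.2 km^2

30.2 km^2


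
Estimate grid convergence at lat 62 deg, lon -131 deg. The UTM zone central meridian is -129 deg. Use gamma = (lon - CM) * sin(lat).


gamma = (-131 - -129) * sin(62) = -2 * 0.882948 = -1.766 degrees

-1.766 degrees


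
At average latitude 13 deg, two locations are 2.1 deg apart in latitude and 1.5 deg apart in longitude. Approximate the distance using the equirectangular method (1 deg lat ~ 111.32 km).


dlat_km = 2.1 * 111.32 = 233.772
dlon_km = 1.5 * 111.32 * cos(13) ≈ 162.7
dist = sqrt(233.772^2 + 162.7^2) ≈ 284.8 km

284.8 km


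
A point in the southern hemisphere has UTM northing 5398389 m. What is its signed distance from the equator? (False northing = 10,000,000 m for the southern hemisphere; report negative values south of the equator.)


For southern: actual = 5398389 - 10000000 = -4601611 m

-4601611 m


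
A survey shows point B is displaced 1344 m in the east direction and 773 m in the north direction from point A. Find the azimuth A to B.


az = atan2(1344, 773) = 60.1 deg
adjusted to 0-360: 60.1 degrees

60.1 degrees


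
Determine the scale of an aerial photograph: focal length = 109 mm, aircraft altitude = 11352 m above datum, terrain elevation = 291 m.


scale = f / (H - h) = 109 mm / 11061 m = 109 / 11061000 = 1:101477

1:101477


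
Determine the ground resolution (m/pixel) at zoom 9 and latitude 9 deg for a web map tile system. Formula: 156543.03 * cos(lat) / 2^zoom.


res = 156543.03 * cos(9) / 2^9 = 156543.03 * 0.98768834 / 512 = 301.98 m/pixel

301.98 m/pixel


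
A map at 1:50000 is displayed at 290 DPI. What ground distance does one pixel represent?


pixel_cm = 2.54 / 290 ≈ 0.008759 cm
ground = pixel_cm * 50000 / 100 = 2.54 * 50000 / (290 * 100) = 127000 / 29000 ≈ 4.38 m

4.38 m


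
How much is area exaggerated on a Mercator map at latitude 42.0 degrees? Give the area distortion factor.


area_distortion = 1/cos^2(42.0) = 1.811

1.811


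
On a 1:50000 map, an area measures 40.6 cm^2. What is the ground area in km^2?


ground_area = 40.6 * (50000/100)^2 = 10150000.0 m^2 = 10.15 km^2

10.15 km^2


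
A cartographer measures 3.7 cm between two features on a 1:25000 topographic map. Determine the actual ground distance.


ground = 3.7 cm * 25000 / 100 = 925.0 m

925.0 m


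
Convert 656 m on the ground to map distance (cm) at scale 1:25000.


map_cm = 656 * 100 / 25000 = 2.624 cm ≈ 2.62 cm

2.62 cm


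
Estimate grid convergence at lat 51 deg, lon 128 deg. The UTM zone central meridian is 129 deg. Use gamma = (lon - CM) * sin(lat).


gamma = (128 - 129) * sin(51) = -1 * 0.777146 = -0.777 degrees

-0.777 degrees


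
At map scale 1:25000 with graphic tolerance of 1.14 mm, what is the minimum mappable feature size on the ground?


ground = 1.14 mm * 25000 / 1000 = 28.5 m

28.5 m


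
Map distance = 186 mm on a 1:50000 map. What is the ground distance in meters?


ground = 186 mm * 50000 / 1000 = 9300.0 m

9300.0 m


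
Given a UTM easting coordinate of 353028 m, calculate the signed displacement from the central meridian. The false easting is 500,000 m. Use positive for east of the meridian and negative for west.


displacement = 353028 - 500000 = -146972 m

-146972 m
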